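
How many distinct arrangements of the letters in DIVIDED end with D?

180

Fix D in the last position and arrange the remaining 6 letters.
Those 6 letters have D appearing twice and I appearing twice, giving (6)!/(2!·2!) = 180.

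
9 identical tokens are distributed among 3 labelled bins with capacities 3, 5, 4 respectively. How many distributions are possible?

10

Ignoring the caps, the number of non-negative solutions to x_1+…+x_3 = 9 is C(11,2) = 55.
Subtract solutions that violate a single cap (substitute x_i' = x_i − (cap_i+1)): x_1 ≥ 4 gives C(7,2) = 21; x_2 ≥ 6 gives C(5,2) = 10; x_3 ≥ 5 gives C(6,2) = 15. Together 46.
Add back pairs where two caps are both exceeded: 0 + 1 + 0 = 1.
By inclusion–exclusion the count is 55 − 46 + 1 = 10.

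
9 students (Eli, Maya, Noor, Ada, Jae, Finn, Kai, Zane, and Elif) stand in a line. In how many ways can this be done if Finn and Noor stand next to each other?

80640

Place the 7 others and the Finn-Noor pair as 8 objects in a line; the pair has 2 internal arrangements.
That gives 2 × 8! = 2 × 40320 = 80640.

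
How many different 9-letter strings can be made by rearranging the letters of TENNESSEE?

The 9 letters of TENNESSEE have repeats: E appearing 4 times, N appearing twice, and S appearing twice.
Dividing 9! = 362880 by 4!·2!·2! = 96 for the repeated letters gives 3780.

3780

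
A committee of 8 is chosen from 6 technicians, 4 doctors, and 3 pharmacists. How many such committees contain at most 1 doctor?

Split by how many doctors are chosen (0 through 1).
Sum: C(4,0)·C(9,8) + C(4,1)·C(9,7) = 9 + 144 = 153.

153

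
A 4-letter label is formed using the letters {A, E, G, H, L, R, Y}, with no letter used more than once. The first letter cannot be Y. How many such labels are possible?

720

The first letter has 7−1 = 6 choices (anything except Y).
The remaining 3 letters are filled from the other 6 symbols without repetition: 6 × 5 × 4 = 120.
Total: 6 × 120 = 720.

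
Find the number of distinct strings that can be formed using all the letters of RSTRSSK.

420

Letter multiplicities in RSTRSSK: K×1, R×2, S×3, T×1.
The number of distinct arrangements is 7!/(3!·2!) = 5040/12 = 420.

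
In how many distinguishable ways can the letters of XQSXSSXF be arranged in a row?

1120

The 8 letters of XQSXSSXF have repeats: S appearing 3 times and X appearing 3 times.
Dividing 8! = 40320 by 3!·3! = 36 for the repeated letters gives 1120.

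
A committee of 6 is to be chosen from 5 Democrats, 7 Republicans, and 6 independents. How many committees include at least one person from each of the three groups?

With no constraint there are C(18,6) = 18564 possible selections.
Subtract selections that omit an entire group: no Democrats → C(13,6) = 1716; no Republicans → C(11,6) = 462; no independents → C(12,6) = 924.
Add back selections omitting two groups (i.e. drawn from a single group): C(5,6) + C(7,6) + C(6,6) = 8.
By inclusion–exclusion: 18564 − 3102 + 8 = 15470.

15470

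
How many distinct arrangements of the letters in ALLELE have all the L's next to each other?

Treat the 3 copies of L as a single block. The multiset to arrange is then {LLL, A, E, E}, 4 items in all.
That gives (4)!/(2!) = 12 arrangements.

12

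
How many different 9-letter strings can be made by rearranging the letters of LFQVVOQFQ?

15120

LFQVVOQFQ has 9 letters with F appearing twice, Q appearing 3 times, and V appearing twice.
So there are 9! / (3!·2!·2!) = 15120 distinguishable arrangements.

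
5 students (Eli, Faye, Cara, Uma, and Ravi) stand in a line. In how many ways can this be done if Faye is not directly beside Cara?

72

Of the 5! = 120 arrangements, those with Faye and Cara adjacent number 2 × 4! = 48 (treat the pair as a block with 2 internal orders).
Complementary counting: 120 − 48 = 72.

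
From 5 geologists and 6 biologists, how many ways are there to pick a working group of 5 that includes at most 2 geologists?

Split by how many geologists are chosen (0 through 2).
Sum: C(5,0)·C(6,5) + C(5,1)·C(6,4) + C(5,2)·C(6,3) = 6 + 75 + 200 = 281.

281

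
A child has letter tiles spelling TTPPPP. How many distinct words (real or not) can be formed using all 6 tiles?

TTPPPP has 6 letters with P appearing 4 times and T appearing twice.
So there are 6! / (4!·2!) = 15 distinguishable arrangements.

15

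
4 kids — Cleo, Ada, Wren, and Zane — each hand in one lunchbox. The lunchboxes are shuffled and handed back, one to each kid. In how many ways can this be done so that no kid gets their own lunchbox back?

9

This is the derangement count D_4: permutations of 4 items with no fixed point.
By inclusion–exclusion this is Σ_{j=0}^{4} (−1)^j C(4,j)·(4−j)!.
Computing: 24 − 24 + 12 − 4 + 1 = 9.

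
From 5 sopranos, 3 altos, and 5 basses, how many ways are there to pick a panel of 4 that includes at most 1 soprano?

Split by how many sopranos are chosen (0 through 1).
Sum: C(5,0)·C(8,4) + C(5,1)·C(8,3) = 70 + 280 = 350.

350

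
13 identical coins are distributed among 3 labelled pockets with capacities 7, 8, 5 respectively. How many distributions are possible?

Ignoring the caps, the number of non-negative solutions to x_1+…+x_3 = 13 is C(15,2) = 105.
Subtract solutions that violate a single cap (substitute x_i' = x_i − (cap_i+1)): x_1 ≥ 8 gives C(7,2) = 21; x_2 ≥ 9 gives C(6,2) = 15; x_3 ≥ 6 gives C(9,2) = 36. Together 72.
No two caps can be exceeded simultaneously, so the pair terms are all 0.
By inclusion–exclusion the count is 105 − 72 + 0 = 33.

33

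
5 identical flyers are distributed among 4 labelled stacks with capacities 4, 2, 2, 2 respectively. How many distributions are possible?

25

By stars and bars, unrestricted non-negative solutions to x_1+…+x_4 = 5 number C(5+3,3) = 56.
Subtract solutions that violate a single cap (substitute x_i' = x_i − (cap_i+1)): x_1 ≥ 5 gives C(3,3) = 1; x_2 ≥ 3 gives C(5,3) = 10; x_3 ≥ 3 gives C(5,3) = 10; x_4 ≥ 3 gives C(5,3) = 10. Together 31.
No two caps can be exceeded simultaneously, so the pair terms are all 0.
By inclusion–exclusion the count is 56 − 31 + 0 = 25.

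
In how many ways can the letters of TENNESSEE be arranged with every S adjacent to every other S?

Treat the 2 copies of S as a single block. The multiset to arrange is then {SS, E, E, E, E, N, N, T}, 8 items in all.
That gives (8)!/(4!·2!) = 840 arrangements.

840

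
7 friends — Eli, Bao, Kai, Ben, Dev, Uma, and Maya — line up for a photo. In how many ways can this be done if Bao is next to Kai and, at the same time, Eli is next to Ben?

480

Treat {Bao,Kai} as one block (2 orders) and {Eli,Ben} as another (2 orders).
That leaves 5 units to arrange: 2 × 2 × 5! = 4 × 120 = 480.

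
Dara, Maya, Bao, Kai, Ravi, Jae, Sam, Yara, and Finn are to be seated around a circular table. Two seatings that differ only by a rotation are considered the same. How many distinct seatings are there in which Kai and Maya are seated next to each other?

10080

Glue Kai and Maya into a block (2 internal orders). Seating 8 units around a circle gives (7)! arrangements.
So 2 × (7)! = 2 × 5040 = 10080.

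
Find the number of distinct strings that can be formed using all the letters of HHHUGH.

HHHUGH has 6 letters with H appearing 4 times.
So there are 6! / (4!) = 30 distinguishable arrangements.

30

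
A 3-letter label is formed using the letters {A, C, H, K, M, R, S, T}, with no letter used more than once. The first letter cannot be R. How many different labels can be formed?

The first letter has 8−1 = 7 choices (anything except R).
The remaining 2 letters are filled from the other 7 symbols without repetition: 7 × 6 = 42.
Total: 7 × 42 = 294.

294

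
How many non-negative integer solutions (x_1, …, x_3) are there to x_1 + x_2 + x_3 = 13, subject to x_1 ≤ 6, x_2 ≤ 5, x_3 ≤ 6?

15

Ignoring the caps, the number of non-negative solutions to x_1+…+x_3 = 13 is C(15,2) = 105.
Subtract solutions that violate a single cap (substitute x_i' = x_i − (cap_i+1)): x_1 ≥ 7 gives C(8,2) = 28; x_2 ≥ 6 gives C(9,2) = 36; x_3 ≥ 7 gives C(8,2) = 28. Together 92.
Add back pairs where two caps are both exceeded: 1 + 0 + 1 = 2.
By inclusion–exclusion the count is 105 − 92 + 2 = 15.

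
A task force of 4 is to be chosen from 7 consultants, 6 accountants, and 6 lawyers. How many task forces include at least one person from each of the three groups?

2016

Total 4-person selections from all 19: C(19,4) = 3876.
Selections missing a whole group: no consultants → C(12,4) = 495; no accountants → C(13,4) = 715; no lawyers → C(13,4) = 715.
Add back selections omitting two groups (i.e. drawn from a single group): C(7,4) + C(6,4) + C(6,4) = 65.
By inclusion–exclusion: 3876 − 1925 + 65 = 2016.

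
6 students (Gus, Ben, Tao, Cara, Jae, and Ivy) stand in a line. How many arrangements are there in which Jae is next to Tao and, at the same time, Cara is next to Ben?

Treat {Jae,Tao} as one block (2 orders) and {Cara,Ben} as another (2 orders).
That leaves 4 units to arrange: 2 × 2 × 4! = 4 × 24 = 96.

96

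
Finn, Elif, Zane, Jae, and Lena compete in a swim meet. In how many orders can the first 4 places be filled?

This is an ordered selection of 4 from 5: P(5,4).
That gives 5 × 4 × 3 × 2 = 120.

120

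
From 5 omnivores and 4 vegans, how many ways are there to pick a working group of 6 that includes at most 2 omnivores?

Split by how many omnivores are chosen (0 through 2).
Sum: C(5,0)·C(4,6) + C(5,1)·C(4,5) + C(5,2)·C(4,4) = 0 + 0 + 10 = 10.

10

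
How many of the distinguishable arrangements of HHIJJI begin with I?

Fix I in the first position and arrange the remaining 5 letters.
Those 5 letters have H appearing twice and J appearing twice, giving (5)!/(2!·2!) = 30.

30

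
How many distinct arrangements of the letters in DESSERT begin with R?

180

Fix R in the first position and arrange the remaining 6 letters.
Those 6 letters have E appearing twice and S appearing twice, giving (6)!/(2!·2!) = 180.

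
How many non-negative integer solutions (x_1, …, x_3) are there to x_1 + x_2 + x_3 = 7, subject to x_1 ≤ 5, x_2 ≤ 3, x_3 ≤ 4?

Ignoring the caps, the number of non-negative solutions to x_1+…+x_3 = 7 is C(9,2) = 36.
Subtract solutions that violate a single cap (substitute x_i' = x_i − (cap_i+1)): x_1 ≥ 6 gives C(3,2) = 3; x_2 ≥ 4 gives C(5,2) = 10; x_3 ≥ 5 gives C(4,2) = 6. Together 19.
No two caps can be exceeded simultaneously, so the pair terms are all 0.
By inclusion–exclusion the count is 36 − 19 + 0 = 17.

17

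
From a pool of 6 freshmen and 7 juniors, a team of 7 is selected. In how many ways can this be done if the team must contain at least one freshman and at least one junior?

1715

With no constraint there are C(13,7) = 1716 possible selections.
Selections missing a whole group: no freshmen → C(7,7) = 1; no juniors → C(6,7) = 0.
Both groups omitted at once is impossible, so 1716 − 1 = 1715.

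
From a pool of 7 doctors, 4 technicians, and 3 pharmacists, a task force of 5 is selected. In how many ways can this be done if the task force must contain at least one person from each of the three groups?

With no constraint there are C(14,5) = 2002 possible selections.
Subtract selections that omit an entire group: no doctors → C(7,5) = 21; no technicians → C(10,5) = 252; no pharmacists → C(11,5) = 462.
Add back selections omitting two groups (i.e. drawn from a single group): C(7,5) + C(4,5) + C(3,5) = 21.
By inclusion–exclusion: 2002 − 735 + 21 = 1288.

1288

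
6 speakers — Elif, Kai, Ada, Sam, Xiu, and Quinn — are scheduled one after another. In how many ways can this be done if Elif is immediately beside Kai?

240

Place the 4 others and the Elif-Kai pair as 5 objects in a line; the pair has 2 internal arrangements.
That gives 2 × 5! = 2 × 120 = 240.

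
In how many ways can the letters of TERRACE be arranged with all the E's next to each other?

360

Treat the 2 copies of E as a single block. The multiset to arrange is then {EE, A, C, R, R, T}, 6 items in all.
That gives (6)!/(2!) = 360 arrangements.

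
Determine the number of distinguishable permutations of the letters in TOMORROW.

TOMORROW has 8 letters with O appearing 3 times and R appearing twice.
The number of distinct arrangements is 8!/(3!·2!) = 40320/12 = 3360.

3360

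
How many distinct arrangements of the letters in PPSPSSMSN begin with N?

280

With the first slot taken by N, it remains to arrange the other 8 letters (PPSPSSMS).
Those 8 letters have P appearing 3 times and S appearing 4 times, giving (8)!/(4!·3!) = 280.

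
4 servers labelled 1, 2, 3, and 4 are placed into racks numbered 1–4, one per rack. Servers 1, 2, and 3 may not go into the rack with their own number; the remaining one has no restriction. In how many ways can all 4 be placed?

Let Aᵢ (for i ∈ {1, 2, 3}) be the placements that put server i in its forbidden rack. Any j of these fix j positions, leaving (4−j)! ways to fill the rest, and there are C(3,j) ways to pick which j.
By inclusion–exclusion, the number of valid placements is Σ_{j=0}^{3} (−1)^j C(3,j)·(4−j)!.
Computing: 24 − 18 + 6 − 1 = 11.

11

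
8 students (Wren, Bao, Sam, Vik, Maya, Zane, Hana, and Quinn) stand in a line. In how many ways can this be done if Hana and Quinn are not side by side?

Of the 8! = 40320 arrangements, those with Hana and Quinn adjacent number 2 × 7! = 10080 (treat the pair as a block with 2 internal orders).
So 40320 − 10080 = 30240 arrangements keep them apart.

30240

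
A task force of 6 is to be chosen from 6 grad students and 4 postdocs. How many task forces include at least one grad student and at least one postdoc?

209

With no constraint there are C(10,6) = 210 possible selections.
Subtract selections that omit an entire group: no grad students → C(4,6) = 0; no postdocs → C(6,6) = 1.
Both groups omitted at once is impossible, so 210 − 1 = 209.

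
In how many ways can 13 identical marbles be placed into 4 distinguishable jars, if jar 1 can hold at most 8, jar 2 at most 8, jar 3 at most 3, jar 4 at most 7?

220

Ignoring the caps, the number of non-negative solutions to x_1+…+x_4 = 13 is C(16,3) = 560.
Subtract solutions that violate a single cap (substitute x_i' = x_i − (cap_i+1)): x_1 ≥ 9 gives C(7,3) = 35; x_2 ≥ 9 gives C(7,3) = 35; x_3 ≥ 4 gives C(12,3) = 220; x_4 ≥ 8 gives C(8,3) = 56. Together 346.
Add back pairs where two caps are both exceeded: 0 + 1 + 0 + 1 + 0 + 4 = 6.
By inclusion–exclusion the count is 560 − 346 + 6 = 220.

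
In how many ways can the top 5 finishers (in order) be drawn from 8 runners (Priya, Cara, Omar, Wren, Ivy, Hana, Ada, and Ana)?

This is an ordered selection of 5 from 8: P(8,5).
That gives 8 × 7 × 6 × 5 × 4 = 6720.

6720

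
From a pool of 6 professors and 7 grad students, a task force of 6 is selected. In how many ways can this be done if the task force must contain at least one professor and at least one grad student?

With no constraint there are C(13,6) = 1716 possible selections.
Selections missing a whole group: no professors → C(7,6) = 7; no grad students → C(6,6) = 1.
Both groups omitted at once is impossible, so 1716 − 8 = 1708.

1708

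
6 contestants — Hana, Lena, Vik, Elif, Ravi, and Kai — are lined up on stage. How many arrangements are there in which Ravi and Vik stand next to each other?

240

Treat {Ravi, Vik} as a single unit. There are 5 units to order, and the pair itself can be ordered 2 ways.
So the count is 2·(5)! = 240.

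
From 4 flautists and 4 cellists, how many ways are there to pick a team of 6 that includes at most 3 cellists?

22

Split by how many cellists are chosen (0 through 3).
Sum: C(4,0)·C(4,6) + C(4,1)·C(4,5) + C(4,2)·C(4,4) + C(4,3)·C(4,3) = 0 + 0 + 6 + 16 = 22.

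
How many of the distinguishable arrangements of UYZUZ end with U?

12

Fix U in the last position and arrange the remaining 4 letters.
Those 4 letters have Z appearing twice, giving (4)!/(2!) = 12.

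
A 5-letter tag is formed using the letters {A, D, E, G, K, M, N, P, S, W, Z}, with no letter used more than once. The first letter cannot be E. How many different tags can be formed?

The first letter has 11−1 = 10 choices (anything except E).
The remaining 4 letters are filled from the other 10 symbols without repetition: 10 × 9 × 8 × 7 = 5040.
Total: 10 × 5040 = 50400.

50400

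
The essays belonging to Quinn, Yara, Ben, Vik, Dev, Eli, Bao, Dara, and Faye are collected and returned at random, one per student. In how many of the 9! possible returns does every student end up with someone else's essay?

133496

Count assignments avoiding every fixed point. For any j of the 9 students fixed to their own essay, the other 9−j can be arranged in (9−j)! ways.
By inclusion–exclusion this is Σ_{j=0}^{9} (−1)^j C(9,j)·(9−j)!.
Computing: 362880 − 362880 + 181440 − 60480 + 15120 − 3024 + 504 − 72 + 9 − 1 = 133496.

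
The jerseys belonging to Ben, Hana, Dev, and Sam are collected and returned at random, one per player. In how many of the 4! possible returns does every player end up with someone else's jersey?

9

Let Aᵢ be the assignments in which player i gets their old jersey. We want the size of the complement of A₁∪…∪A_4.
By inclusion–exclusion this is Σ_{j=0}^{4} (−1)^j C(4,j)·(4−j)!.
Computing: 24 − 24 + 12 − 4 + 1 = 9.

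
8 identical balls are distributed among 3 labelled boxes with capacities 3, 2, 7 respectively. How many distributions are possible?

By stars and bars, unrestricted non-negative solutions to x_1+…+x_3 = 8 number C(8+2,2) = 45.
Subtract solutions that violate a single cap (substitute x_i' = x_i − (cap_i+1)): x_1 ≥ 4 gives C(6,2) = 15; x_2 ≥ 3 gives C(7,2) = 21; x_3 ≥ 8 gives C(2,2) = 1. Together 37.
Add back pairs where two caps are both exceeded: 3 + 0 + 0 = 3.
By inclusion–exclusion the count is 45 − 37 + 3 = 11.

11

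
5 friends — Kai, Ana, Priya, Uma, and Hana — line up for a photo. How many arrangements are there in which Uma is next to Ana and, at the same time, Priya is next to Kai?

24

Treat {Uma,Ana} as one block (2 orders) and {Priya,Kai} as another (2 orders).
That leaves 3 units to arrange: 2 × 2 × 3! = 4 × 6 = 24.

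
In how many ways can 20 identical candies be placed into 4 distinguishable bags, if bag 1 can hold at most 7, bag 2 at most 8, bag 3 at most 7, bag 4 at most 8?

258

By stars and bars, unrestricted non-negative solutions to x_1+…+x_4 = 20 number C(20+3,3) = 1771.
Subtract solutions that violate a single cap (substitute x_i' = x_i − (cap_i+1)): x_1 ≥ 8 gives C(15,3) = 455; x_2 ≥ 9 gives C(14,3) = 364; x_3 ≥ 8 gives C(15,3) = 455; x_4 ≥ 9 gives C(14,3) = 364. Together 1638.
Add back pairs where two caps are both exceeded: 20 + 35 + 20 + 20 + 10 + 20 = 125.
By inclusion–exclusion the count is 1771 − 1638 + 125 = 258.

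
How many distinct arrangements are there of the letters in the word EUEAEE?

30

Letter multiplicities in EUEAEE: A×1, E×4, U×1.
The number of distinct arrangements is 6!/(4!) = 720/24 = 30.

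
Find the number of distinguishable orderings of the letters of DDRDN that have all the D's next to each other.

Treat the 3 copies of D as a single block. The multiset to arrange is then {DDD, N, R}, 3 items in all.
All 3 items are distinct, so there are (3)! = 6 arrangements.

6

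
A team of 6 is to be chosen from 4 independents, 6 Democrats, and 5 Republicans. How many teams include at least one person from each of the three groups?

4250

Total 6-person selections from all 15: C(15,6) = 5005.
Selections missing a whole group: no independents → C(11,6) = 462; no Democrats → C(9,6) = 84; no Republicans → C(10,6) = 210.
Add back selections omitting two groups (i.e. drawn from a single group): C(4,6) + C(6,6) + C(5,6) = 1.
By inclusion–exclusion: 5005 − 756 + 1 = 4250.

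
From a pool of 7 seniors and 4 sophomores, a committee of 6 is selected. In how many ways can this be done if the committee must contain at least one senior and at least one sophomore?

Total 6-person selections from all 11: C(11,6) = 462.
Selections missing a whole group: no seniors → C(4,6) = 0; no sophomores → C(7,6) = 7.
Both groups omitted at once is impossible, so 462 − 7 = 455.

455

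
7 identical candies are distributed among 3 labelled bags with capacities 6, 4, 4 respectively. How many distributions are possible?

Without the upper bounds there are C(9,2) = 36 ways to split 7 among 3 bags.
Subtract solutions that violate a single cap (substitute x_i' = x_i − (cap_i+1)): x_1 ≥ 7 gives C(2,2) = 1; x_2 ≥ 5 gives C(4,2) = 6; x_3 ≥ 5 gives C(4,2) = 6. Together 13.
No two caps can be exceeded simultaneously, so the pair terms are all 0.
By inclusion–exclusion the count is 36 − 13 + 0 = 23.

23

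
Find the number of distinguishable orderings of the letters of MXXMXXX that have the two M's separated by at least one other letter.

There are 7!/(5!·2!) = 21 arrangements of MXXMXXX in total.
If the two M's are adjacent, glue them into one block, leaving 6 items to arrange: (6)!/(5!) = 6 ways.
Subtracting, 21 − 6 = 15 arrangements keep the M's apart.

15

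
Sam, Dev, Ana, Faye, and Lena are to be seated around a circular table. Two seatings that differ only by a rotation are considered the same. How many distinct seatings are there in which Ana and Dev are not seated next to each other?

12

All circular seatings of 5 people number (4)! = 24.
Those with Ana next to Dev: fuse the pair into one unit and seat 4 units around a circle — 2·(3)! = 12.
Subtracting, 24 − 12 = 12.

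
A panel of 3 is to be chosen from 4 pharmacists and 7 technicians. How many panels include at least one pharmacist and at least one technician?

With no constraint there are C(11,3) = 165 possible selections.
Subtract selections that omit an entire group: no pharmacists → C(7,3) = 35; no technicians → C(4,3) = 4.
Both groups omitted at once is impossible, so 165 − 39 = 126.

126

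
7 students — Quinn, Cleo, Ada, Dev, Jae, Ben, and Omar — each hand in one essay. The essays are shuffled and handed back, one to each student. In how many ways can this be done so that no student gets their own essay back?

Let Aᵢ be the assignments in which student i gets their own essay. We want the size of the complement of A₁∪…∪A_7.
By inclusion–exclusion this is Σ_{j=0}^{7} (−1)^j C(7,j)·(7−j)!.
Computing: 5040 − 5040 + 2520 − 840 + 210 − 42 + 7 − 1 = 1854.

1854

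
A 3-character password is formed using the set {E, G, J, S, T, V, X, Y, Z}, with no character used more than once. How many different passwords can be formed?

504

This is a permutation of 3 out of 9: P(9,3) = 9!/6!.
9 × 8 × 7 = 504.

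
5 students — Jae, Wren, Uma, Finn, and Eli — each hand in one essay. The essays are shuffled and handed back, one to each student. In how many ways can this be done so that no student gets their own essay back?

Let Aᵢ be the assignments in which student i gets their own essay. We want the size of the complement of A₁∪…∪A_5.
By inclusion–exclusion this is Σ_{j=0}^{5} (−1)^j C(5,j)·(5−j)!.
Computing: 120 − 120 + 60 − 20 + 5 − 1 = 44.

44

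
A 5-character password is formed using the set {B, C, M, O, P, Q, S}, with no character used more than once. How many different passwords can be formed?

This is a permutation of 5 out of 7: P(7,5) = 7!/2!.
7 × 6 × 5 × 4 × 3 = 2520.

2520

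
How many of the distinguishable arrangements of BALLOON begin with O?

360

With the first slot taken by O, it remains to arrange the other 6 letters (BALLON).
Those 6 letters have L appearing twice, giving (6)!/(2!) = 360.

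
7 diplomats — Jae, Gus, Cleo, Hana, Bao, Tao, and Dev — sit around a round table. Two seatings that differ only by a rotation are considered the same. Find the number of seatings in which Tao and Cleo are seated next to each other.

240

Glue Tao and Cleo into a block (2 internal orders). Seating 6 units around a circle gives (5)! arrangements.
So 2 × (5)! = 2 × 120 = 240.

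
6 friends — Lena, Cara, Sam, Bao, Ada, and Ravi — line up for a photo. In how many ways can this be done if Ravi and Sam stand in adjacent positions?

Treat {Ravi, Sam} as a single unit. There are 5 units to order, and the pair itself can be ordered 2 ways.
So the count is 2·(5)! = 240.

240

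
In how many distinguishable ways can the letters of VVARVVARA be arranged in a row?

1260

Letter multiplicities in VVARVVARA: A×3, R×2, V×4.
The number of distinct arrangements is 9!/(4!·3!·2!) = 362880/288 = 1260.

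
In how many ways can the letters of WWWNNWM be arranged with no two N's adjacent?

75

There are 7!/(4!·2!) = 105 arrangements of WWWNNWM in total.
If the two N's are adjacent, glue them into one block, leaving 6 items to arrange: (6)!/(4!) = 30 ways.
Subtracting, 105 − 30 = 75 arrangements keep the N's apart.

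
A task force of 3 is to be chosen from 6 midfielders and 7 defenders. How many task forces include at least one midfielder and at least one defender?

Total 3-person selections from all 13: C(13,3) = 286.
Subtract selections that omit an entire group: no midfielders → C(7,3) = 35; no defenders → C(6,3) = 20.
Both groups omitted at once is impossible, so 286 − 55 = 231.

231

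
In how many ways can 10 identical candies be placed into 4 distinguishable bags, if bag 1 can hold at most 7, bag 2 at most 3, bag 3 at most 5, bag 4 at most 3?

85

Ignoring the caps, the number of non-negative solutions to x_1+…+x_4 = 10 is C(13,3) = 286.
Subtract solutions that violate a single cap (substitute x_i' = x_i − (cap_i+1)): x_1 ≥ 8 gives C(5,3) = 10; x_2 ≥ 4 gives C(9,3) = 84; x_3 ≥ 6 gives C(7,3) = 35; x_4 ≥ 4 gives C(9,3) = 84. Together 213.
Add back pairs where two caps are both exceeded: 0 + 0 + 0 + 1 + 10 + 1 = 12.
By inclusion–exclusion the count is 286 − 213 + 12 = 85.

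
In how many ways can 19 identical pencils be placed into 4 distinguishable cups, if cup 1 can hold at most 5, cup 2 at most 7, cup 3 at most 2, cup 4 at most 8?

Ignoring the caps, the number of non-negative solutions to x_1+…+x_4 = 19 is C(22,3) = 1540.
Subtract solutions that violate a single cap (substitute x_i' = x_i − (cap_i+1)): x_1 ≥ 6 gives C(16,3) = 560; x_2 ≥ 8 gives C(14,3) = 364; x_3 ≥ 3 gives C(19,3) = 969; x_4 ≥ 9 gives C(13,3) = 286. Together 2179.
Add back pairs where two caps are both exceeded: 56 + 286 + 35 + 165 + 10 + 120 = 672.
Subtract triples: 10 + 0 + 4 + 0 = 14.
By inclusion–exclusion the count is 1540 − 2179 + 672 − 14 = 19.

19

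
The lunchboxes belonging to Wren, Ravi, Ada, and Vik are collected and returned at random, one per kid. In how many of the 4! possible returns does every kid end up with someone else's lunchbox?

9

This is the derangement count D_4: permutations of 4 items with no fixed point.
By inclusion–exclusion this is Σ_{j=0}^{4} (−1)^j C(4,j)·(4−j)!.
Computing: 24 − 24 + 12 − 4 + 1 = 9.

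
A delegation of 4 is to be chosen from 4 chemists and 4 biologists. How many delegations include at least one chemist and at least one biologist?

With no constraint there are C(8,4) = 70 possible selections.
Subtract selections that omit an entire group: no chemists → C(4,4) = 1; no biologists → C(4,4) = 1.
Both groups omitted at once is impossible, so 70 − 2 = 68.

68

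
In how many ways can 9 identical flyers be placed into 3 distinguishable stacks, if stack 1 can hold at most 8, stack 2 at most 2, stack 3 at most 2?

Without the upper bounds there are C(11,2) = 55 ways to split 9 among 3 stacks.
Subtract solutions that violate a single cap (substitute x_i' = x_i − (cap_i+1)): x_1 ≥ 9 gives C(2,2) = 1; x_2 ≥ 3 gives C(8,2) = 28; x_3 ≥ 3 gives C(8,2) = 28. Together 57.
Add back pairs where two caps are both exceeded: 0 + 0 + 10 = 10.
By inclusion–exclusion the count is 55 − 57 + 10 = 8.

8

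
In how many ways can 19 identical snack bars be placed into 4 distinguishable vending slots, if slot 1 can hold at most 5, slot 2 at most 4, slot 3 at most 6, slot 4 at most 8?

Without the upper bounds there are C(22,3) = 1540 ways to split 19 among 4 vending slots.
Subtract solutions that violate a single cap (substitute x_i' = x_i − (cap_i+1)): x_1 ≥ 6 gives C(16,3) = 560; x_2 ≥ 5 gives C(17,3) = 680; x_3 ≥ 7 gives C(15,3) = 455; x_4 ≥ 9 gives C(13,3) = 286. Together 1981.
Add back pairs where two caps are both exceeded: 165 + 84 + 35 + 120 + 56 + 20 = 480.
Subtract triples: 4 + 0 + 0 + 0 = 4.
By inclusion–exclusion the count is 1540 − 1981 + 480 − 4 = 35.

35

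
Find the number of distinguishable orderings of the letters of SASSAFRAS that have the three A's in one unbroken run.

Treat the 3 copies of A as a single block. The multiset to arrange is then {AAA, F, R, S, S, S, S}, 7 items in all.
That gives (7)!/(4!) = 210 arrangements.

210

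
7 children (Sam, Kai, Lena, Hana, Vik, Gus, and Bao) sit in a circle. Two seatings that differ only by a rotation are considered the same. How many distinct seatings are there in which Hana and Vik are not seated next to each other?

All circular seatings of 7 people number (6)! = 720.
Seatings with Hana beside Vik: treat them as a block with 2 internal orders, giving 2 × (5)! = 240.
Subtracting, 720 − 240 = 480.

480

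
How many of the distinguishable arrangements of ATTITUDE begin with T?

2520

Fix T in the first position and arrange the remaining 7 letters.
Those 7 letters have T appearing twice, giving (7)!/(2!) = 2520.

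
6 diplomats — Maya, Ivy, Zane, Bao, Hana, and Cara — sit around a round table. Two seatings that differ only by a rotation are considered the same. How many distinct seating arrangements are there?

120

Around a circle, 6 distinct people have 6!/6 = (5)! = 120 rotationally distinct seatings.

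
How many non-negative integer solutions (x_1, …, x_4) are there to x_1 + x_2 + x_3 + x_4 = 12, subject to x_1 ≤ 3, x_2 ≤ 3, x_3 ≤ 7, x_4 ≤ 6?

79

By stars and bars, unrestricted non-negative solutions to x_1+…+x_4 = 12 number C(12+3,3) = 455.
Subtract solutions that violate a single cap (substitute x_i' = x_i − (cap_i+1)): x_1 ≥ 4 gives C(11,3) = 165; x_2 ≥ 4 gives C(11,3) = 165; x_3 ≥ 8 gives C(7,3) = 35; x_4 ≥ 7 gives C(8,3) = 56. Together 421.
Add back pairs where two caps are both exceeded: 35 + 1 + 4 + 1 + 4 + 0 = 45.
By inclusion–exclusion the count is 455 − 421 + 45 = 79.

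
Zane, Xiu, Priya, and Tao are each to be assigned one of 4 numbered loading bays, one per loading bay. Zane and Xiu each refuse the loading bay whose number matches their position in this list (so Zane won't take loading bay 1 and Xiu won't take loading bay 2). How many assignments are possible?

Let Aᵢ (for i ∈ {1, 2}) be the placements that put person i in their forbidden loading bay. Any j of these fix j positions, leaving (4−j)! ways to fill the rest, and there are C(2,j) ways to pick which j.
By inclusion–exclusion, the number of valid placements is Σ_{j=0}^{2} (−1)^j C(2,j)·(4−j)!.
Computing: 24 − 12 + 2 = 14.

14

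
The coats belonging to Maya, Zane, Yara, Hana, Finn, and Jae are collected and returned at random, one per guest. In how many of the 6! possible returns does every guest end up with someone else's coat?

265

Let Aᵢ be the assignments in which guest i gets their own coat. We want the size of the complement of A₁∪…∪A_6.
By inclusion–exclusion this is Σ_{j=0}^{6} (−1)^j C(6,j)·(6−j)!.
Computing: 720 − 720 + 360 − 120 + 30 − 6 + 1 = 265.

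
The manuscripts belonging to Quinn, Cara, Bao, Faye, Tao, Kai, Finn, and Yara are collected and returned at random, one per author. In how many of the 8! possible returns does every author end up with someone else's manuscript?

14833

Let Aᵢ be the assignments in which author i gets their own manuscript. We want the size of the complement of A₁∪…∪A_8.
By inclusion–exclusion this is Σ_{j=0}^{8} (−1)^j C(8,j)·(8−j)!.
Computing: 40320 − 40320 + 20160 − 6720 + 1680 − 336 + 56 − 8 + 1 = 14833.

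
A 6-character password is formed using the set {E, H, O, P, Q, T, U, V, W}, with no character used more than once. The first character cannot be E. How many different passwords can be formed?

The first character has 9−1 = 8 choices (anything except E).
The remaining 5 characters are filled from the other 8 symbols without repetition: 8 × 7 × 6 × 5 × 4 = 6720.
Total: 8 × 6720 = 53760.

53760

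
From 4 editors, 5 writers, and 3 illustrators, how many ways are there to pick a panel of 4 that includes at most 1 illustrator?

378

Split by how many illustrators are chosen (0 through 1).
Sum: C(3,0)·C(9,4) + C(3,1)·C(9,3) = 126 + 252 = 378.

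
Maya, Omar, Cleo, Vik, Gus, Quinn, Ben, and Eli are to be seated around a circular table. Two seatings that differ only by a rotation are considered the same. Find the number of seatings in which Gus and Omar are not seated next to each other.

All circular seatings of 8 people number (7)! = 5040.
Seatings with Gus beside Omar: treat them as a block with 2 internal orders, giving 2 × (6)! = 1440.
Subtracting, 5040 − 1440 = 3600.

3600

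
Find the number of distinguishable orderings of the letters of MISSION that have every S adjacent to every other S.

Treat the 2 copies of S as a single block. The multiset to arrange is then {SS, I, I, M, N, O}, 6 items in all.
That gives (6)!/(2!) = 360 arrangements.

360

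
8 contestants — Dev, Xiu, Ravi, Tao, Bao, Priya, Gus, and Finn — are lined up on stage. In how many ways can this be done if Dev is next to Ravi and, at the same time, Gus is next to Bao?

2880

Treat {Dev,Ravi} as one block (2 orders) and {Gus,Bao} as another (2 orders).
That leaves 6 units to arrange: 2 × 2 × 6! = 4 × 720 = 2880.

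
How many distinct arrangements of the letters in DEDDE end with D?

With the last slot taken by D, it remains to arrange the other 4 letters (EDDE).
Those 4 letters have D appearing twice and E appearing twice, giving (4)!/(2!·2!) = 6.

6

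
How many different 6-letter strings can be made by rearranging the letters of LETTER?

180

Letter multiplicities in LETTER: E×2, L×1, R×1, T×2.
The number of distinct arrangements is 6!/(2!·2!) = 720/4 = 180.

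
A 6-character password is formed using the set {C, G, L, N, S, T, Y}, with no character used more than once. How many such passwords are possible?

With no repetition, fill the 6 characters in order: 7 choices, then 6, down to 2.
7 × 6 × 5 × 4 × 3 × 2 = 5040.

5040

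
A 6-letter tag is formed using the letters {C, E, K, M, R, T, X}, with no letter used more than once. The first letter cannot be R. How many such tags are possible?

4320

The first letter has 7−1 = 6 choices (anything except R).
The remaining 5 letters are filled from the other 6 symbols without repetition: 6 × 5 × 4 × 3 × 2 = 720.
Total: 6 × 720 = 4320.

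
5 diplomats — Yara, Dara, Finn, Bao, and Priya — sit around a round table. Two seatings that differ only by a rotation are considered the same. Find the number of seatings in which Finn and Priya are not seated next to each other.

All circular seatings of 5 people number (4)! = 24.
Those with Finn next to Priya: fuse the pair into one unit and seat 4 units around a circle — 2·(3)! = 12.
Subtracting, 24 − 12 = 12.

12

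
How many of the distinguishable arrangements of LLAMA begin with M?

Fix M in the first position and arrange the remaining 4 letters.
Those 4 letters have A appearing twice and L appearing twice, giving (4)!/(2!·2!) = 6.

6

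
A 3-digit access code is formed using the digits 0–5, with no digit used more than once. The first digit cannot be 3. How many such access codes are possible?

100

The first digit has 6−1 = 5 choices (anything except 3).
The remaining 2 digits are filled from the other 5 symbols without repetition: 5 × 4 = 20.
Total: 5 × 20 = 100.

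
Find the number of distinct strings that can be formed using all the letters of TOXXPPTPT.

Letter multiplicities in TOXXPPTPT: O×1, P×3, T×3, X×2.
The number of distinct arrangements is 9!/(3!·3!·2!) = 362880/72 = 5040.

5040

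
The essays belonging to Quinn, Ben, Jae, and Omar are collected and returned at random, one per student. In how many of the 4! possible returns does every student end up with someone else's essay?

9

Let Aᵢ be the assignments in which student i gets their own essay. We want the size of the complement of A₁∪…∪A_4.
By inclusion–exclusion this is Σ_{j=0}^{4} (−1)^j C(4,j)·(4−j)!.
Computing: 24 − 24 + 12 − 4 + 1 = 9.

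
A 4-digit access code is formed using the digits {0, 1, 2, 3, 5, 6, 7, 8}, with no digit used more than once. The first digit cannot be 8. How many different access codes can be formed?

The first digit has 8−1 = 7 choices (anything except 8).
The remaining 3 digits are filled from the other 7 symbols without repetition: 7 × 6 × 5 = 210.
Total: 7 × 210 = 1470.

1470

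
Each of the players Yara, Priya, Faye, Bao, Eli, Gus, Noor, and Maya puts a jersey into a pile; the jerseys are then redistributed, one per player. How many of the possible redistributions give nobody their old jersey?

14833

This is the derangement count D_8: permutations of 8 items with no fixed point.
By inclusion–exclusion this is Σ_{j=0}^{8} (−1)^j C(8,j)·(8−j)!.
Computing: 40320 − 40320 + 20160 − 6720 + 1680 − 336 + 56 − 8 + 1 = 14833.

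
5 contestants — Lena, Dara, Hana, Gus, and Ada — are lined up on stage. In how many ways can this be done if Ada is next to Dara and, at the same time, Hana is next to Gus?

24

Treat {Ada,Dara} as one block (2 orders) and {Hana,Gus} as another (2 orders).
That leaves 3 units to arrange: 2 × 2 × 3! = 4 × 6 = 24.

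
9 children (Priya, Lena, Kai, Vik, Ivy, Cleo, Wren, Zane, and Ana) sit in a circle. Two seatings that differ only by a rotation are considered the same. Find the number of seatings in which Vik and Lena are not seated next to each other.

Without the restriction there are (8)! = 40320 seatings.
Those with Vik next to Lena: fuse the pair into one unit and seat 8 units around a circle — 2·(7)! = 10080.
Subtracting, 40320 − 10080 = 30240.

30240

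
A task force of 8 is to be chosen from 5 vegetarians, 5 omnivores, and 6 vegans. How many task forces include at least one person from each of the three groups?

With no constraint there are C(16,8) = 12870 possible selections.
Selections missing a whole group: no vegetarians → C(11,8) = 165; no omnivores → C(11,8) = 165; no vegans → C(10,8) = 45.
Add back selections omitting two groups (i.e. drawn from a single group): C(5,8) + C(5,8) + C(6,8) = 0.
By inclusion–exclusion: 12870 − 375 + 0 = 12495.

12495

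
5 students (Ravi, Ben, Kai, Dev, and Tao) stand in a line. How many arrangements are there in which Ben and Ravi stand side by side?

48

Glue Ben and Ravi into one block (2 internal orders), leaving 4 units to arrange in a row.
That gives 2 × 4! = 2 × 24 = 48.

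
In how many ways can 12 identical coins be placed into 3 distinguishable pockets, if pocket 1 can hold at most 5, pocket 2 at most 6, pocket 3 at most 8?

32

By stars and bars, unrestricted non-negative solutions to x_1+…+x_3 = 12 number C(12+2,2) = 91.
Subtract solutions that violate a single cap (substitute x_i' = x_i − (cap_i+1)): x_1 ≥ 6 gives C(8,2) = 28; x_2 ≥ 7 gives C(7,2) = 21; x_3 ≥ 9 gives C(5,2) = 10. Together 59.
No two caps can be exceeded simultaneously, so the pair terms are all 0.
By inclusion–exclusion the count is 91 − 59 + 0 = 32.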